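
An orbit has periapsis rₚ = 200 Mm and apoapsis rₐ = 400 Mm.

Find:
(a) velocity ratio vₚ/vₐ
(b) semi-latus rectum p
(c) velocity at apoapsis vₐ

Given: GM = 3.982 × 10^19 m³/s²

Convert to SI: rₚ = 200 Mm = 2e+08 m; rₐ = 400 Mm = 4e+08 m.
(a) Conservation of angular momentum (rₚvₚ = rₐvₐ) gives vₚ/vₐ = rₐ/rₚ = 4e+08/2e+08 ≈ 2
(b) From a = (rₚ + rₐ)/2 = 3e+08 m and e = (rₐ − rₚ)/(rₐ + rₚ) = 0.333333, p = a(1 − e²) = 3e+08 · (1 − (0.333333)²) ≈ 2.667e+08 m
(c) With a = (rₚ + rₐ)/2 = 3e+08 m, vₐ = √(GM (2/rₐ − 1/a)) = √(3.982e+19 · (2/4e+08 − 1/3e+08)) m/s ≈ 2.576e+05 m/s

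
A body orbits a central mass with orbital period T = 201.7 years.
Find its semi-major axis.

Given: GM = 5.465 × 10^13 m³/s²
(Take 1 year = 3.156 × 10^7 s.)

Convert to SI: T = 201.7 years = 6.36565e+09 s.
Invert Kepler's third law: a = (GM · T² / (4π²))^(1/3).
Substituting T = 6.36565e+09 s and GM = 5.465e+13 m³/s²:
a = (5.465e+13 · (6.36565e+09)² / (4π²))^(1/3) m
a ≈ 3.828e+10 m = 38.28 Gm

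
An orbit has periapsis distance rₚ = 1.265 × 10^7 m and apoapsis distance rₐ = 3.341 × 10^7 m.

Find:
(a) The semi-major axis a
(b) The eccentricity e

(a) a = (rₚ + rₐ) / 2 = (1.265e+07 + 3.341e+07) / 2 ≈ 2.303e+07 m = 2.303 × 10^7 m.
(b) e = (rₐ − rₚ) / (rₐ + rₚ) = (3.341e+07 − 1.265e+07) / (3.341e+07 + 1.265e+07) ≈ 0.4507.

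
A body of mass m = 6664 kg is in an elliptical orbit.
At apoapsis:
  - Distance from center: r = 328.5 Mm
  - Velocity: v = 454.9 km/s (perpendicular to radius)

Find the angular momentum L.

Convert to SI: r = 328.5 Mm = 3.285e+08 m; v = 454.9 km/s = 454900 m/s.
Since v is perpendicular to r, L = m · v · r.
L = 6664 · 454900 · 3.285e+08 kg·m²/s ≈ 9.958e+17 kg·m²/s.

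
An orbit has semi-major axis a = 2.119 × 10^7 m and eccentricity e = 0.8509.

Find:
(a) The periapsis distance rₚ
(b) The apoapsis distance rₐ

(a) rₚ = a(1 − e) = 2.119e+07 · (1 − 0.8509) = 2.119e+07 · 0.1491 ≈ 3.159e+06 m = 3.159 × 10^6 m.
(b) rₐ = a(1 + e) = 2.119e+07 · (1 + 0.8509) = 2.119e+07 · 1.8509 ≈ 3.922e+07 m = 3.922 × 10^7 m.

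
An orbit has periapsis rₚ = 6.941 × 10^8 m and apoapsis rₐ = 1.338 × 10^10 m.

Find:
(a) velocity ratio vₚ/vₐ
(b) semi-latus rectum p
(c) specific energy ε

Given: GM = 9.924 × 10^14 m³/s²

(a) Conservation of angular momentum (rₚvₚ = rₐvₐ) gives vₚ/vₐ = rₐ/rₚ = 1.338e+10/6.941e+08 ≈ 19.28
(b) From a = (rₚ + rₐ)/2 = 7.03705e+09 m and e = (rₐ − rₚ)/(rₐ + rₚ) = 0.901365, p = a(1 − e²) = 7.03705e+09 · (1 − (0.901365)²) ≈ 1.32e+09 m
(c) With a = (rₚ + rₐ)/2 = 7.03705e+09 m, ε = −GM/(2a) = −9.924e+14/(2 · 7.03705e+09) J/kg ≈ -7.051e+04 J/kg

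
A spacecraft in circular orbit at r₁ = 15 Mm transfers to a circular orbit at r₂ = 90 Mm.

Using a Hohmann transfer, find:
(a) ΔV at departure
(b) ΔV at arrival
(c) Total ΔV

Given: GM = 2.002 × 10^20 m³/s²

Convert to SI: r₁ = 15 Mm = 1.5e+07 m; r₂ = 90 Mm = 9e+07 m.
Transfer semi-major axis: a_t = (r₁ + r₂)/2 = (1.5e+07 + 9e+07)/2 = 5.25e+07 m.
Circular speeds: v₁ = √(GM/r₁) = 3.65331e+06 m/s, v₂ = √(GM/r₂) = 1.49146e+06 m/s.
Transfer speeds (vis-viva v² = GM(2/r − 1/a_t)): v₁ᵗ = 4.7833e+06 m/s, v₂ᵗ = 797217 m/s.
(a) ΔV₁ = |v₁ᵗ − v₁| ≈ 1.13e+06 m/s = 1130 km/s.
(b) ΔV₂ = |v₂ − v₂ᵗ| ≈ 6.942e+05 m/s = 694.2 km/s.
(c) ΔV_total = ΔV₁ + ΔV₂ ≈ 1.824e+06 m/s = 1824 km/s.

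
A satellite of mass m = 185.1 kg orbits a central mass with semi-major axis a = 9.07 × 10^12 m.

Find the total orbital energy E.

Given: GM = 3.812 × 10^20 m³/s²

E = −GMm / (2a).
E = −3.812e+20 · 185.1 / (2 · 9.07e+12) J ≈ -3.89e+09 J = -3.89 GJ.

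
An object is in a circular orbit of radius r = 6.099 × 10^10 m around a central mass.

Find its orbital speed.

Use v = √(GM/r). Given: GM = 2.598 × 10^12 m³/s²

For a circular orbit, gravity supplies the centripetal force, so v = √(GM / r).
v = √(2.598e+12 / 6.099e+10) m/s ≈ 6.527 m/s = 6.527 m/s.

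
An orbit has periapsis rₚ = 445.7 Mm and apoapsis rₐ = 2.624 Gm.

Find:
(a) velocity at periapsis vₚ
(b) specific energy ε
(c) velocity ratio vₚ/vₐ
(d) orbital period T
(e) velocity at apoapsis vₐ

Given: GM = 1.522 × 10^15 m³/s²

Convert to SI: rₚ = 445.7 Mm = 4.457e+08 m; rₐ = 2.624 Gm = 2.624e+09 m.
(a) With a = (rₚ + rₐ)/2 = 1.53485e+09 m, vₚ = √(GM (2/rₚ − 1/a)) = √(1.522e+15 · (2/4.457e+08 − 1/1.53485e+09)) m/s ≈ 2416 m/s
(b) With a = (rₚ + rₐ)/2 = 1.53485e+09 m, ε = −GM/(2a) = −1.522e+15/(2 · 1.53485e+09) J/kg ≈ -4.958e+05 J/kg
(c) Conservation of angular momentum (rₚvₚ = rₐvₐ) gives vₚ/vₐ = rₐ/rₚ = 2.624e+09/4.457e+08 ≈ 5.887
(d) With a = (rₚ + rₐ)/2 = 1.53485e+09 m, T = 2π √(a³/GM) = 2π √((1.53485e+09)³/1.522e+15) s ≈ 9.684e+06 s
(e) With a = (rₚ + rₐ)/2 = 1.53485e+09 m, vₐ = √(GM (2/rₐ − 1/a)) = √(1.522e+15 · (2/2.624e+09 − 1/1.53485e+09)) m/s ≈ 410.4 m/s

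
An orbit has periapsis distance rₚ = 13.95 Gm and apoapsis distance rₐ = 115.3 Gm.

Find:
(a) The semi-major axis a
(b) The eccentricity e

Convert to SI: rₚ = 13.95 Gm = 1.395e+10 m; rₐ = 115.3 Gm = 1.153e+11 m.
(a) a = (rₚ + rₐ) / 2 = (1.395e+10 + 1.153e+11) / 2 ≈ 6.462e+10 m = 64.62 Gm.
(b) e = (rₐ − rₚ) / (rₐ + rₚ) = (1.153e+11 − 1.395e+10) / (1.153e+11 + 1.395e+10) ≈ 0.7841.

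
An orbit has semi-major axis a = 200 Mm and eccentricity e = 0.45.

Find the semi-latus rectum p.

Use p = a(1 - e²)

Convert to SI: a = 200 Mm = 2e+08 m.
p = a (1 − e²).
p = 2e+08 · (1 − (0.45)²) = 2e+08 · 0.7975 ≈ 1.595e+08 m = 159.5 Mm.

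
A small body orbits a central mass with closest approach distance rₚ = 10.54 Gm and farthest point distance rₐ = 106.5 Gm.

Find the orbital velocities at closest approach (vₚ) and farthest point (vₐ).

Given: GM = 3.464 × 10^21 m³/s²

Convert to SI: rₚ = 10.54 Gm = 1.054e+10 m; rₐ = 106.5 Gm = 1.065e+11 m.
Use the vis-viva equation v² = GM(2/r − 1/a) with a = (rₚ + rₐ)/2 = (1.054e+10 + 1.065e+11)/2 = 5.852e+10 m.
vₚ = √(GM · (2/rₚ − 1/a)) = √(3.464e+21 · (2/1.054e+10 − 1/5.852e+10)) m/s ≈ 7.734e+05 m/s = 773.4 km/s.
vₐ = √(GM · (2/rₐ − 1/a)) = √(3.464e+21 · (2/1.065e+11 − 1/5.852e+10)) m/s ≈ 7.654e+04 m/s = 76.54 km/s.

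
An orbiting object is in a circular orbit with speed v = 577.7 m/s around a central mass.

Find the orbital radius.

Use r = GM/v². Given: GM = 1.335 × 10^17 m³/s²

For a circular orbit, v² = GM / r, so r = GM / v².
r = 1.335e+17 / (577.7)² m ≈ 4e+11 m = 400 Gm.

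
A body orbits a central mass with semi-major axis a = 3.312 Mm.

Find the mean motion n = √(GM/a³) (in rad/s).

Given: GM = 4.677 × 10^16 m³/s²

Convert to SI: a = 3.312 Mm = 3.312e+06 m.
n = √(GM / a³).
n = √(4.677e+16 / (3.312e+06)³) rad/s ≈ 0.03588 rad/s.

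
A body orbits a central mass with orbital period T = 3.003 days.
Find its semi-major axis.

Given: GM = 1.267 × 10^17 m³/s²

Convert to SI: T = 3.003 days = 259459 s.
Invert Kepler's third law: a = (GM · T² / (4π²))^(1/3).
Substituting T = 259459 s and GM = 1.267e+17 m³/s²:
a = (1.267e+17 · (259459)² / (4π²))^(1/3) m
a ≈ 6e+08 m = 600 Mm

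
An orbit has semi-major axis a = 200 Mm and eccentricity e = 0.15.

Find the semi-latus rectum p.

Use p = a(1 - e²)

Convert to SI: a = 200 Mm = 2e+08 m.
p = a (1 − e²).
p = 2e+08 · (1 − (0.15)²) = 2e+08 · 0.9775 ≈ 1.955e+08 m = 195.5 Mm.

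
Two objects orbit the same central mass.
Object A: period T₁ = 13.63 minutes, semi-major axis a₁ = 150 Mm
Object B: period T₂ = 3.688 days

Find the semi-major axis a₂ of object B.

Convert to SI: T₁ = 13.63 minutes = 817.8 s; a₁ = 150 Mm = 1.5e+08 m; T₂ = 3.688 days = 318643 s.
Kepler's third law: (T₁/T₂)² = (a₁/a₂)³ ⇒ a₂ = a₁ · (T₂/T₁)^(2/3).
T₂/T₁ = 318643 / 817.8 = 389.635.
a₂ = 1.5e+08 · (389.635)^(2/3) m ≈ 8.002e+09 m = 8.002 Gm.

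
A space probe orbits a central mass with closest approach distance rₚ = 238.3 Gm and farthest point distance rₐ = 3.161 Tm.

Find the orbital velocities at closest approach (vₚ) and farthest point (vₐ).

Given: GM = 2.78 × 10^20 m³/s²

Convert to SI: rₚ = 238.3 Gm = 2.383e+11 m; rₐ = 3.161 Tm = 3.161e+12 m.
Use the vis-viva equation v² = GM(2/r − 1/a) with a = (rₚ + rₐ)/2 = (2.383e+11 + 3.161e+12)/2 = 1.69965e+12 m.
vₚ = √(GM · (2/rₚ − 1/a)) = √(2.78e+20 · (2/2.383e+11 − 1/1.69965e+12)) m/s ≈ 4.658e+04 m/s = 46.58 km/s.
vₐ = √(GM · (2/rₐ − 1/a)) = √(2.78e+20 · (2/3.161e+12 − 1/1.69965e+12)) m/s ≈ 3511 m/s = 3.511 km/s.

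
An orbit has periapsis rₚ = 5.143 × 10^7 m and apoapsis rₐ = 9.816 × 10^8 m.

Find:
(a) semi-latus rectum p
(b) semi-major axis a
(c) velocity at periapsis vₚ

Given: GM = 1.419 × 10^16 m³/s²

(a) From a = (rₚ + rₐ)/2 = 5.16515e+08 m and e = (rₐ − rₚ)/(rₐ + rₚ) = 0.900429, p = a(1 − e²) = 5.16515e+08 · (1 − (0.900429)²) ≈ 9.774e+07 m
(b) a = (rₚ + rₐ)/2 = (5.143e+07 + 9.816e+08)/2 ≈ 5.165e+08 m
(c) With a = (rₚ + rₐ)/2 = 5.16515e+08 m, vₚ = √(GM (2/rₚ − 1/a)) = √(1.419e+16 · (2/5.143e+07 − 1/5.16515e+08)) m/s ≈ 2.29e+04 m/s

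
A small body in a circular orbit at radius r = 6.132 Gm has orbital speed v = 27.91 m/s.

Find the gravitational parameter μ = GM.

Convert to SI: r = 6.132 Gm = 6.132e+09 m.
For a circular orbit v² = GM/r, so GM = v² · r.
GM = (27.91)² · 6.132e+09 m³/s² ≈ 4.777e+12 m³/s² = 4.777 × 10^12 m³/s².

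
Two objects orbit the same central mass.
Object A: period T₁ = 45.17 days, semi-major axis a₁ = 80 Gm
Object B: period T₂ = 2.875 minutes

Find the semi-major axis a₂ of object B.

Convert to SI: T₁ = 45.17 days = 3.90269e+06 s; a₁ = 80 Gm = 8e+10 m; T₂ = 2.875 minutes = 172.5 s.
Kepler's third law: (T₁/T₂)² = (a₁/a₂)³ ⇒ a₂ = a₁ · (T₂/T₁)^(2/3).
T₂/T₁ = 172.5 / 3.90269e+06 = 4.42003e-05.
a₂ = 8e+10 · (4.42003e-05)^(2/3) m ≈ 1e+08 m = 100 Mm.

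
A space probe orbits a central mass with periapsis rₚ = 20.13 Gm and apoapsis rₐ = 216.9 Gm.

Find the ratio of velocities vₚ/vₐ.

Convert to SI: rₚ = 20.13 Gm = 2.013e+10 m; rₐ = 216.9 Gm = 2.169e+11 m.
Conservation of angular momentum gives rₚvₚ = rₐvₐ, so vₚ/vₐ = rₐ/rₚ.
vₚ/vₐ = 2.169e+11 / 2.013e+10 ≈ 10.77.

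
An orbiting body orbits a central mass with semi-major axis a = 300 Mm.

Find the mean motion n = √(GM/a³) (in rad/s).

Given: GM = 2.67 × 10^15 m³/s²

Convert to SI: a = 300 Mm = 3e+08 m.
n = √(GM / a³).
n = √(2.67e+15 / (3e+08)³) rad/s ≈ 9.944e-06 rad/s.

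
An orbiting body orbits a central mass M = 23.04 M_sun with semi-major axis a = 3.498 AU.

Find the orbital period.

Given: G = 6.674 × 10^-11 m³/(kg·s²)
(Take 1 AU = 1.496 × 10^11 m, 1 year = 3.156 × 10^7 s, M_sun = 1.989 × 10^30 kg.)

Convert to SI: a = 3.498 AU = 5.23301e+11 m; M = 23.04 M_sun = 4.58266e+31 kg.
GM = G · M = 6.674e-11 · 4.58266e+31 = 3.05846e+21 m³/s².
Kepler's third law: T = 2π √(a³ / GM).
Substituting a = 5.23301e+11 m and GM = 3.05846e+21 m³/s²:
T = 2π √((5.23301e+11)³ / 3.05846e+21) s
T ≈ 4.301e+07 s = 1.363 years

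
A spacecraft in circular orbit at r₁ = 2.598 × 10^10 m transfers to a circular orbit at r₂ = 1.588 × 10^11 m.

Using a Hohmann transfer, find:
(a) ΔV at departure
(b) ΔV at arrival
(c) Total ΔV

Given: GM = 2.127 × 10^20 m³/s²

Transfer semi-major axis: a_t = (r₁ + r₂)/2 = (2.598e+10 + 1.588e+11)/2 = 9.239e+10 m.
Circular speeds: v₁ = √(GM/r₁) = 90482.4 m/s, v₂ = √(GM/r₂) = 36598.1 m/s.
Transfer speeds (vis-viva v² = GM(2/r − 1/a_t)): v₁ᵗ = 118625 m/s, v₂ᵗ = 19407.3 m/s.
(a) ΔV₁ = |v₁ᵗ − v₁| ≈ 2.814e+04 m/s = 28.14 km/s.
(b) ΔV₂ = |v₂ − v₂ᵗ| ≈ 1.719e+04 m/s = 17.19 km/s.
(c) ΔV_total = ΔV₁ + ΔV₂ ≈ 4.533e+04 m/s = 45.33 km/s.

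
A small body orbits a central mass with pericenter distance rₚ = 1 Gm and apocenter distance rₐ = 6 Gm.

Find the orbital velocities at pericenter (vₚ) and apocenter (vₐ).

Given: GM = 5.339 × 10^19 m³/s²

Convert to SI: rₚ = 1 Gm = 1e+09 m; rₐ = 6 Gm = 6e+09 m.
Use the vis-viva equation v² = GM(2/r − 1/a) with a = (rₚ + rₐ)/2 = (1e+09 + 6e+09)/2 = 3.5e+09 m.
vₚ = √(GM · (2/rₚ − 1/a)) = √(5.339e+19 · (2/1e+09 − 1/3.5e+09)) m/s ≈ 3.025e+05 m/s = 302.5 km/s.
vₐ = √(GM · (2/rₐ − 1/a)) = √(5.339e+19 · (2/6e+09 − 1/3.5e+09)) m/s ≈ 5.042e+04 m/s = 50.42 km/s.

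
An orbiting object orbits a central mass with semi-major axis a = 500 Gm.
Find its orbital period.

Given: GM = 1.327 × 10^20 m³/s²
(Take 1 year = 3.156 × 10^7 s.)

Convert to SI: a = 500 Gm = 5e+11 m.
Kepler's third law: T = 2π √(a³ / GM).
Substituting a = 5e+11 m and GM = 1.327e+20 m³/s²:
T = 2π √((5e+11)³ / 1.327e+20) s
T ≈ 1.928e+08 s = 6.11 years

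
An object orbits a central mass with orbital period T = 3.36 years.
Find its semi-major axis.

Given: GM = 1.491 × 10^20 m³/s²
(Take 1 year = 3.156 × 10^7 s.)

Convert to SI: T = 3.36 years = 1.06042e+08 s.
Invert Kepler's third law: a = (GM · T² / (4π²))^(1/3).
Substituting T = 1.06042e+08 s and GM = 1.491e+20 m³/s²:
a = (1.491e+20 · (1.06042e+08)² / (4π²))^(1/3) m
a ≈ 3.489e+11 m = 348.9 Gm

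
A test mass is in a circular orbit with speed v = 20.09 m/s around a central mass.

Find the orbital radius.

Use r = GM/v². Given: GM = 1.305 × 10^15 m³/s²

For a circular orbit, v² = GM / r, so r = GM / v².
r = 1.305e+15 / (20.09)² m ≈ 3.233e+12 m = 3.233 × 10^12 m.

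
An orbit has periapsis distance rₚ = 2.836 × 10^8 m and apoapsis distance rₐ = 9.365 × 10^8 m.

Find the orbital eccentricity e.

e = (rₐ − rₚ) / (rₐ + rₚ).
e = (9.365e+08 − 2.836e+08) / (9.365e+08 + 2.836e+08) = 6.529e+08 / 1.2201e+09 ≈ 0.5351.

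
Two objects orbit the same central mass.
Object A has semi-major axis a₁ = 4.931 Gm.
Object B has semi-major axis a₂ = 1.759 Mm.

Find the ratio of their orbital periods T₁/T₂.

Convert to SI: a₁ = 4.931 Gm = 4.931e+09 m; a₂ = 1.759 Mm = 1.759e+06 m.
From Kepler's third law, (T₁/T₂)² = (a₁/a₂)³, so T₁/T₂ = (a₁/a₂)^(3/2).
a₁/a₂ = 4.931e+09 / 1.759e+06 = 2803.3.
T₁/T₂ = (2803.3)^(3/2) ≈ 1.484e+05.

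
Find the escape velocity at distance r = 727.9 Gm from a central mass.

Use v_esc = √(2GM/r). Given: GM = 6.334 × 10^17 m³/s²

Convert to SI: r = 727.9 Gm = 7.279e+11 m.
Escape velocity comes from setting total energy to zero: ½v² − GM/r = 0 ⇒ v_esc = √(2GM / r).
v_esc = √(2 · 6.334e+17 / 7.279e+11) m/s ≈ 1319 m/s = 1.319 km/s.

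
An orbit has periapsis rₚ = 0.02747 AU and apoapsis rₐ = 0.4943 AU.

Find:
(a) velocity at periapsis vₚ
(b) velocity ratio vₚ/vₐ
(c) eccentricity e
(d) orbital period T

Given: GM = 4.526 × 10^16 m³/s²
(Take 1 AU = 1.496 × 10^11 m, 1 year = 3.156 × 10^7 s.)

Convert to SI: rₚ = 0.02747 AU = 4.10951e+09 m; rₐ = 0.4943 AU = 7.39473e+10 m.
(a) With a = (rₚ + rₐ)/2 = 3.90284e+10 m, vₚ = √(GM (2/rₚ − 1/a)) = √(4.526e+16 · (2/4.10951e+09 − 1/3.90284e+10)) m/s ≈ 4568 m/s
(b) Conservation of angular momentum (rₚvₚ = rₐvₐ) gives vₚ/vₐ = rₐ/rₚ = 7.39473e+10/4.10951e+09 ≈ 17.99
(c) e = (rₐ − rₚ)/(rₐ + rₚ) = (7.39473e+10 − 4.10951e+09)/(7.39473e+10 + 4.10951e+09) ≈ 0.8947
(d) With a = (rₚ + rₐ)/2 = 3.90284e+10 m, T = 2π √(a³/GM) = 2π √((3.90284e+10)³/4.526e+16) s ≈ 2.277e+08 s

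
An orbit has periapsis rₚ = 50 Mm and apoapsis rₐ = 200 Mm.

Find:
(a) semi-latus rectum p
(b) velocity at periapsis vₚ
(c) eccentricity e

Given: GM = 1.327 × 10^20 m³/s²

Convert to SI: rₚ = 50 Mm = 5e+07 m; rₐ = 200 Mm = 2e+08 m.
(a) From a = (rₚ + rₐ)/2 = 1.25e+08 m and e = (rₐ − rₚ)/(rₐ + rₚ) = 0.6, p = a(1 − e²) = 1.25e+08 · (1 − (0.6)²) ≈ 8e+07 m
(b) With a = (rₚ + rₐ)/2 = 1.25e+08 m, vₚ = √(GM (2/rₚ − 1/a)) = √(1.327e+20 · (2/5e+07 − 1/1.25e+08)) m/s ≈ 2.061e+06 m/s
(c) e = (rₐ − rₚ)/(rₐ + rₚ) = (2e+08 − 5e+07)/(2e+08 + 5e+07) ≈ 0.6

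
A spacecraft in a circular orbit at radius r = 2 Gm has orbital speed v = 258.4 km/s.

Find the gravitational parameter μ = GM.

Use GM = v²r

Convert to SI: r = 2 Gm = 2e+09 m; v = 258.4 km/s = 258400 m/s.
For a circular orbit v² = GM/r, so GM = v² · r.
GM = (258400)² · 2e+09 m³/s² ≈ 1.335e+20 m³/s² = 1.335 × 10^20 m³/s².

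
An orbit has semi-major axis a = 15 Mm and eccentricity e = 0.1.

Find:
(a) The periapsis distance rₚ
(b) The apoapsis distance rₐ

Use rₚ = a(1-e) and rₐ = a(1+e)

Convert to SI: a = 15 Mm = 1.5e+07 m.
(a) rₚ = a(1 − e) = 1.5e+07 · (1 − 0.1) = 1.5e+07 · 0.9 ≈ 1.35e+07 m = 13.5 Mm.
(b) rₐ = a(1 + e) = 1.5e+07 · (1 + 0.1) = 1.5e+07 · 1.1 ≈ 1.65e+07 m = 16.5 Mm.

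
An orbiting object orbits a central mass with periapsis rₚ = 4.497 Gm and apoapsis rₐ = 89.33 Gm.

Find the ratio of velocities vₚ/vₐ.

Convert to SI: rₚ = 4.497 Gm = 4.497e+09 m; rₐ = 89.33 Gm = 8.933e+10 m.
Conservation of angular momentum gives rₚvₚ = rₐvₐ, so vₚ/vₐ = rₐ/rₚ.
vₚ/vₐ = 8.933e+10 / 4.497e+09 ≈ 19.86.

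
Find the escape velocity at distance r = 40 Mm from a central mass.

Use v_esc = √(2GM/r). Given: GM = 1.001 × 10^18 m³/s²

Convert to SI: r = 40 Mm = 4e+07 m.
Escape velocity comes from setting total energy to zero: ½v² − GM/r = 0 ⇒ v_esc = √(2GM / r).
v_esc = √(2 · 1.001e+18 / 4e+07) m/s ≈ 2.237e+05 m/s = 223.7 km/s.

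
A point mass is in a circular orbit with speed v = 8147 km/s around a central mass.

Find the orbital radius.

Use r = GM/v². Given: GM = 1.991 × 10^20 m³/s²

Convert to SI: v = 8147 km/s = 8.147e+06 m/s.
For a circular orbit, v² = GM / r, so r = GM / v².
r = 1.991e+20 / (8.147e+06)² m ≈ 3e+06 m = 3 Mm.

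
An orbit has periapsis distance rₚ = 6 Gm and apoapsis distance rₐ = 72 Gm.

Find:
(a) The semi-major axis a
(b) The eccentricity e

Convert to SI: rₚ = 6 Gm = 6e+09 m; rₐ = 72 Gm = 7.2e+10 m.
(a) a = (rₚ + rₐ) / 2 = (6e+09 + 7.2e+10) / 2 ≈ 3.9e+10 m = 39 Gm.
(b) e = (rₐ − rₚ) / (rₐ + rₚ) = (7.2e+10 − 6e+09) / (7.2e+10 + 6e+09) ≈ 0.8462.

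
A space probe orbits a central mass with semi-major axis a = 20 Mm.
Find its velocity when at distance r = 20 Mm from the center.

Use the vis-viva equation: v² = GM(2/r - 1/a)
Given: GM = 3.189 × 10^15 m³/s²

Convert to SI: a = 20 Mm = 2e+07 m; r = 20 Mm = 2e+07 m.
Vis-viva: v = √(GM · (2/r − 1/a)).
2/r − 1/a = 2/2e+07 − 1/2e+07 = 5e-08 m⁻¹.
v = √(3.189e+15 · 5e-08) m/s ≈ 1.263e+04 m/s = 12.63 km/s.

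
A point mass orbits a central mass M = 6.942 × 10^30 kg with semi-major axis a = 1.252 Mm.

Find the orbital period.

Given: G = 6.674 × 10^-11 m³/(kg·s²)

Convert to SI: a = 1.252 Mm = 1.252e+06 m.
GM = G · M = 6.674e-11 · 6.942e+30 = 4.63309e+20 m³/s².
Kepler's third law: T = 2π √(a³ / GM).
Substituting a = 1.252e+06 m and GM = 4.63309e+20 m³/s²:
T = 2π √((1.252e+06)³ / 4.63309e+20) s
T ≈ 0.4089 s = 0.4089 seconds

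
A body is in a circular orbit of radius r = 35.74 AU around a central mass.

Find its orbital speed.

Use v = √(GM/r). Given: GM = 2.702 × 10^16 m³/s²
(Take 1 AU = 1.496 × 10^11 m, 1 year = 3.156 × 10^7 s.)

Convert to SI: r = 35.74 AU = 5.3467e+12 m.
For a circular orbit, gravity supplies the centripetal force, so v = √(GM / r).
v = √(2.702e+16 / 5.3467e+12) m/s ≈ 71.09 m/s = 0.015 AU/year.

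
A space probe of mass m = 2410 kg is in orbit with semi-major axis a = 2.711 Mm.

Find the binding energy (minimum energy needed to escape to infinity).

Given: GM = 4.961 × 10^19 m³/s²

Convert to SI: a = 2.711 Mm = 2.711e+06 m.
Total orbital energy is E = −GMm/(2a); binding energy is E_bind = −E = GMm/(2a).
E_bind = 4.961e+19 · 2410 / (2 · 2.711e+06) J ≈ 2.205e+16 J = 22.05 PJ.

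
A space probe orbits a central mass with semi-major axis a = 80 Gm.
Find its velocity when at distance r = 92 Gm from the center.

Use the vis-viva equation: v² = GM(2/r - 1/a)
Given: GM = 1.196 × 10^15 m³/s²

Convert to SI: a = 80 Gm = 8e+10 m; r = 92 Gm = 9.2e+10 m.
Vis-viva: v = √(GM · (2/r − 1/a)).
2/r − 1/a = 2/9.2e+10 − 1/8e+10 = 9.23913e-12 m⁻¹.
v = √(1.196e+15 · 9.23913e-12) m/s ≈ 105.1 m/s = 105.1 m/s.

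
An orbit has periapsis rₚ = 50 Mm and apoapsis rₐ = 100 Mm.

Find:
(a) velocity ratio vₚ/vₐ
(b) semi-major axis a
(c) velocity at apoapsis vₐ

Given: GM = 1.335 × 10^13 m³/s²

Convert to SI: rₚ = 50 Mm = 5e+07 m; rₐ = 100 Mm = 1e+08 m.
(a) Conservation of angular momentum (rₚvₚ = rₐvₐ) gives vₚ/vₐ = rₐ/rₚ = 1e+08/5e+07 ≈ 2
(b) a = (rₚ + rₐ)/2 = (5e+07 + 1e+08)/2 ≈ 7.5e+07 m
(c) With a = (rₚ + rₐ)/2 = 7.5e+07 m, vₐ = √(GM (2/rₐ − 1/a)) = √(1.335e+13 · (2/1e+08 − 1/7.5e+07)) m/s ≈ 298.3 m/s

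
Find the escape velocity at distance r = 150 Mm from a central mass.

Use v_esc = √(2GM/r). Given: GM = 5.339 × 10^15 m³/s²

Convert to SI: r = 150 Mm = 1.5e+08 m.
Escape velocity comes from setting total energy to zero: ½v² − GM/r = 0 ⇒ v_esc = √(2GM / r).
v_esc = √(2 · 5.339e+15 / 1.5e+08) m/s ≈ 8437 m/s = 8.437 km/s.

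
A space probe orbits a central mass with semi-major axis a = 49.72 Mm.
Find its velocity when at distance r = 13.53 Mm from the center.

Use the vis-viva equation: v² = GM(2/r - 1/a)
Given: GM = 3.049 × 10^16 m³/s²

Convert to SI: a = 49.72 Mm = 4.972e+07 m; r = 13.53 Mm = 1.353e+07 m.
Vis-viva: v = √(GM · (2/r − 1/a)).
2/r − 1/a = 2/1.353e+07 − 1/4.972e+07 = 1.27707e-07 m⁻¹.
v = √(3.049e+16 · 1.27707e-07) m/s ≈ 6.24e+04 m/s = 62.4 km/s.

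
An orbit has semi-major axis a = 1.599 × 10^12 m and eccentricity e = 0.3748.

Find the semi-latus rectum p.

p = a (1 − e²).
p = 1.599e+12 · (1 − (0.3748)²) = 1.599e+12 · 0.859525 ≈ 1.374e+12 m = 1.374 × 10^12 m.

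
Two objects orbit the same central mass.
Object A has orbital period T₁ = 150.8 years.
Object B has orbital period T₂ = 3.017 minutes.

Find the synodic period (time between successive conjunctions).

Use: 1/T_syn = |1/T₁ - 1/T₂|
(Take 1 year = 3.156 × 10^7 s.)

Convert to SI: T₁ = 150.8 years = 4.75925e+09 s; T₂ = 3.017 minutes = 181.02 s.
T_syn = |T₁ · T₂ / (T₁ − T₂)|.
T_syn = |4.75925e+09 · 181.02 / (4.75925e+09 − 181.02)| s ≈ 181 s = 3.017 minutes.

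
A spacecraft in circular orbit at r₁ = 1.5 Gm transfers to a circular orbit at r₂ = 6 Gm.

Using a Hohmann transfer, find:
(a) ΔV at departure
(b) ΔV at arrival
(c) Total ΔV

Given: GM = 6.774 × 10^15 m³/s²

Convert to SI: r₁ = 1.5 Gm = 1.5e+09 m; r₂ = 6 Gm = 6e+09 m.
Transfer semi-major axis: a_t = (r₁ + r₂)/2 = (1.5e+09 + 6e+09)/2 = 3.75e+09 m.
Circular speeds: v₁ = √(GM/r₁) = 2125.09 m/s, v₂ = √(GM/r₂) = 1062.54 m/s.
Transfer speeds (vis-viva v² = GM(2/r − 1/a_t)): v₁ᵗ = 2688.05 m/s, v₂ᵗ = 672.012 m/s.
(a) ΔV₁ = |v₁ᵗ − v₁| ≈ 563 m/s = 563 m/s.
(b) ΔV₂ = |v₂ − v₂ᵗ| ≈ 390.5 m/s = 390.5 m/s.
(c) ΔV_total = ΔV₁ + ΔV₂ ≈ 953.5 m/s = 953.5 m/s.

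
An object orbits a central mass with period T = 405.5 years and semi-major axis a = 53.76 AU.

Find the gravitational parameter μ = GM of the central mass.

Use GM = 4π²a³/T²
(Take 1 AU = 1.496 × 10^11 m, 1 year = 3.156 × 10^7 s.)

Convert to SI: T = 405.5 years = 1.27976e+10 s; a = 53.76 AU = 8.0425e+12 m.
GM = 4π² · a³ / T².
GM = 4π² · (8.0425e+12)³ / (1.27976e+10)² m³/s² ≈ 1.254e+20 m³/s² = 1.254 × 10^20 m³/s².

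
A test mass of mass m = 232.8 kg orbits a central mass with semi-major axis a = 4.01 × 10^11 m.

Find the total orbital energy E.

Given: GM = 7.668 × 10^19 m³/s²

E = −GMm / (2a).
E = −7.668e+19 · 232.8 / (2 · 4.01e+11) J ≈ -2.226e+10 J = -22.26 GJ.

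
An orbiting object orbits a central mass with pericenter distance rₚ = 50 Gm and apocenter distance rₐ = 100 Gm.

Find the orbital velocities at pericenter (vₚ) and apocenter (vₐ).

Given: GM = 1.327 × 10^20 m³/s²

Convert to SI: rₚ = 50 Gm = 5e+10 m; rₐ = 100 Gm = 1e+11 m.
Use the vis-viva equation v² = GM(2/r − 1/a) with a = (rₚ + rₐ)/2 = (5e+10 + 1e+11)/2 = 7.5e+10 m.
vₚ = √(GM · (2/rₚ − 1/a)) = √(1.327e+20 · (2/5e+10 − 1/7.5e+10)) m/s ≈ 5.949e+04 m/s = 59.49 km/s.
vₐ = √(GM · (2/rₐ − 1/a)) = √(1.327e+20 · (2/1e+11 − 1/7.5e+10)) m/s ≈ 2.974e+04 m/s = 29.74 km/s.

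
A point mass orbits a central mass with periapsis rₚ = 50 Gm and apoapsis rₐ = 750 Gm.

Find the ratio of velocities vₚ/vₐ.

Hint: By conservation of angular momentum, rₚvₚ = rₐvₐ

Convert to SI: rₚ = 50 Gm = 5e+10 m; rₐ = 750 Gm = 7.5e+11 m.
Conservation of angular momentum gives rₚvₚ = rₐvₐ, so vₚ/vₐ = rₐ/rₚ.
vₚ/vₐ = 7.5e+11 / 5e+10 ≈ 15.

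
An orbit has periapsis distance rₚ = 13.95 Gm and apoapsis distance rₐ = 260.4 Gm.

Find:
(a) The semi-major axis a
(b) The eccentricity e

Convert to SI: rₚ = 13.95 Gm = 1.395e+10 m; rₐ = 260.4 Gm = 2.604e+11 m.
(a) a = (rₚ + rₐ) / 2 = (1.395e+10 + 2.604e+11) / 2 ≈ 1.372e+11 m = 137.2 Gm.
(b) e = (rₐ − rₚ) / (rₐ + rₚ) = (2.604e+11 − 1.395e+10) / (2.604e+11 + 1.395e+10) ≈ 0.8983.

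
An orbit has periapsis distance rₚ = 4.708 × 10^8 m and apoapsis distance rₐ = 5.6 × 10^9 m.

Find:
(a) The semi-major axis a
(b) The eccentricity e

(a) a = (rₚ + rₐ) / 2 = (4.708e+08 + 5.6e+09) / 2 ≈ 3.035e+09 m = 3.035 × 10^9 m.
(b) e = (rₐ − rₚ) / (rₐ + rₚ) = (5.6e+09 − 4.708e+08) / (5.6e+09 + 4.708e+08) ≈ 0.8449.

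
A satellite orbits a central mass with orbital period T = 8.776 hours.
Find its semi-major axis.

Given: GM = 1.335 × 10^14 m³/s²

Convert to SI: T = 8.776 hours = 31593.6 s.
Invert Kepler's third law: a = (GM · T² / (4π²))^(1/3).
Substituting T = 31593.6 s and GM = 1.335e+14 m³/s²:
a = (1.335e+14 · (31593.6)² / (4π²))^(1/3) m
a ≈ 1.5e+07 m = 15 Mm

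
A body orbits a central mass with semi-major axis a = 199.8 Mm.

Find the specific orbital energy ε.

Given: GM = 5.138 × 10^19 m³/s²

Convert to SI: a = 199.8 Mm = 1.998e+08 m.
ε = −GM / (2a).
ε = −5.138e+19 / (2 · 1.998e+08) J/kg ≈ -1.286e+11 J/kg = -128.6 GJ/kg.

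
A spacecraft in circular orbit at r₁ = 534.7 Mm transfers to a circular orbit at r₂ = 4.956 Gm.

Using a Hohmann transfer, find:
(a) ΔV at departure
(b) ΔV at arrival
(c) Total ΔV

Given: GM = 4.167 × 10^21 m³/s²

Convert to SI: r₁ = 534.7 Mm = 5.347e+08 m; r₂ = 4.956 Gm = 4.956e+09 m.
Transfer semi-major axis: a_t = (r₁ + r₂)/2 = (5.347e+08 + 4.956e+09)/2 = 2.74535e+09 m.
Circular speeds: v₁ = √(GM/r₁) = 2.79162e+06 m/s, v₂ = √(GM/r₂) = 916951 m/s.
Transfer speeds (vis-viva v² = GM(2/r − 1/a_t)): v₁ᵗ = 3.7508e+06 m/s, v₂ᵗ = 404671 m/s.
(a) ΔV₁ = |v₁ᵗ − v₁| ≈ 9.592e+05 m/s = 959.2 km/s.
(b) ΔV₂ = |v₂ − v₂ᵗ| ≈ 5.123e+05 m/s = 512.3 km/s.
(c) ΔV_total = ΔV₁ + ΔV₂ ≈ 1.471e+06 m/s = 1471 km/s.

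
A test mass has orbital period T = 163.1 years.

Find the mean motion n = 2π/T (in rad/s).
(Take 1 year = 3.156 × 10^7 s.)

Convert to SI: T = 163.1 years = 5.14744e+09 s.
n = 2π / T.
n = 2π / 5.14744e+09 s ≈ 1.221e-09 rad/s.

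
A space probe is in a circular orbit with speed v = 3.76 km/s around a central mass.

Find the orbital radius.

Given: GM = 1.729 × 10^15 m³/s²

Convert to SI: v = 3.76 km/s = 3760 m/s.
For a circular orbit, v² = GM / r, so r = GM / v².
r = 1.729e+15 / (3760)² m ≈ 1.223e+08 m = 122.3 Mm.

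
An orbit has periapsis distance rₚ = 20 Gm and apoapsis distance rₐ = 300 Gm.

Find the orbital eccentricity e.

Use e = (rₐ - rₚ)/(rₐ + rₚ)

Convert to SI: rₚ = 20 Gm = 2e+10 m; rₐ = 300 Gm = 3e+11 m.
e = (rₐ − rₚ) / (rₐ + rₚ).
e = (3e+11 − 2e+10) / (3e+11 + 2e+10) = 2.8e+11 / 3.2e+11 ≈ 0.875.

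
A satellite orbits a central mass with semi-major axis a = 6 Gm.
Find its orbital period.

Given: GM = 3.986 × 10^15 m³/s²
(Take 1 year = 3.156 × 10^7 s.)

Convert to SI: a = 6 Gm = 6e+09 m.
Kepler's third law: T = 2π √(a³ / GM).
Substituting a = 6e+09 m and GM = 3.986e+15 m³/s²:
T = 2π √((6e+09)³ / 3.986e+15) s
T ≈ 4.625e+07 s = 1.466 years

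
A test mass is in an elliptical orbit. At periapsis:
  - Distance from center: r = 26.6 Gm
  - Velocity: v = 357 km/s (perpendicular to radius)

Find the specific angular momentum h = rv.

Convert to SI: r = 26.6 Gm = 2.66e+10 m; v = 357 km/s = 357000 m/s.
With v perpendicular to r, h = r · v.
h = 2.66e+10 · 357000 m²/s ≈ 9.496e+15 m²/s.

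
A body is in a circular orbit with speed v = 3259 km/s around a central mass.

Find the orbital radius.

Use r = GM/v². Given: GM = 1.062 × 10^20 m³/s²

Convert to SI: v = 3259 km/s = 3.259e+06 m/s.
For a circular orbit, v² = GM / r, so r = GM / v².
r = 1.062e+20 / (3.259e+06)² m ≈ 9.999e+06 m = 9.999 Mm.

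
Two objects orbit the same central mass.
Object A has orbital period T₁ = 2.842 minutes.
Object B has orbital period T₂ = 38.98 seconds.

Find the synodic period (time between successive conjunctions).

Convert to SI: T₁ = 2.842 minutes = 170.52 s.
T_syn = |T₁ · T₂ / (T₁ − T₂)|.
T_syn = |170.52 · 38.98 / (170.52 − 38.98)| s ≈ 50.53 s = 50.53 seconds.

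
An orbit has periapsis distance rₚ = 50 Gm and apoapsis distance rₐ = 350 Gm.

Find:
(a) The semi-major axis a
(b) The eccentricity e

Convert to SI: rₚ = 50 Gm = 5e+10 m; rₐ = 350 Gm = 3.5e+11 m.
(a) a = (rₚ + rₐ) / 2 = (5e+10 + 3.5e+11) / 2 ≈ 2e+11 m = 200 Gm.
(b) e = (rₐ − rₚ) / (rₐ + rₚ) = (3.5e+11 − 5e+10) / (3.5e+11 + 5e+10) ≈ 0.75.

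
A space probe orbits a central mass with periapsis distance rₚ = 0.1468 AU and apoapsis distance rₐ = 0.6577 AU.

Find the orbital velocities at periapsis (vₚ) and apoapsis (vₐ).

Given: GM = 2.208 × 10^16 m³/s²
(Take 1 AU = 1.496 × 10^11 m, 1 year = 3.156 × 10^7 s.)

Convert to SI: rₚ = 0.1468 AU = 2.19613e+10 m; rₐ = 0.6577 AU = 9.83919e+10 m.
Use the vis-viva equation v² = GM(2/r − 1/a) with a = (rₚ + rₐ)/2 = (2.19613e+10 + 9.83919e+10)/2 = 6.01766e+10 m.
vₚ = √(GM · (2/rₚ − 1/a)) = √(2.208e+16 · (2/2.19613e+10 − 1/6.01766e+10)) m/s ≈ 1282 m/s = 0.2705 AU/year.
vₐ = √(GM · (2/rₐ − 1/a)) = √(2.208e+16 · (2/9.83919e+10 − 1/6.01766e+10)) m/s ≈ 286.2 m/s = 0.06037 AU/year.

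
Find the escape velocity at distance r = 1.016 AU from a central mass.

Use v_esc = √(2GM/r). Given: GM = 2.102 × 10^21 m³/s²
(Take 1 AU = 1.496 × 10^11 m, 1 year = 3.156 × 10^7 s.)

Convert to SI: r = 1.016 AU = 1.51994e+11 m.
Escape velocity comes from setting total energy to zero: ½v² − GM/r = 0 ⇒ v_esc = √(2GM / r).
v_esc = √(2 · 2.102e+21 / 1.51994e+11) m/s ≈ 1.663e+05 m/s = 35.09 AU/year.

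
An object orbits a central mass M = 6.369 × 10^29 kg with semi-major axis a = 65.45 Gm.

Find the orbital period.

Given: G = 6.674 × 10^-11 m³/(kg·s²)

Convert to SI: a = 65.45 Gm = 6.545e+10 m.
GM = G · M = 6.674e-11 · 6.369e+29 = 4.25067e+19 m³/s².
Kepler's third law: T = 2π √(a³ / GM).
Substituting a = 6.545e+10 m and GM = 4.25067e+19 m³/s²:
T = 2π √((6.545e+10)³ / 4.25067e+19) s
T ≈ 1.614e+07 s = 186.8 days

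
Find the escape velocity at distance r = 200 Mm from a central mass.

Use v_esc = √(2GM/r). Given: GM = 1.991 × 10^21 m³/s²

Convert to SI: r = 200 Mm = 2e+08 m.
Escape velocity comes from setting total energy to zero: ½v² − GM/r = 0 ⇒ v_esc = √(2GM / r).
v_esc = √(2 · 1.991e+21 / 2e+08) m/s ≈ 4.462e+06 m/s = 4462 km/s.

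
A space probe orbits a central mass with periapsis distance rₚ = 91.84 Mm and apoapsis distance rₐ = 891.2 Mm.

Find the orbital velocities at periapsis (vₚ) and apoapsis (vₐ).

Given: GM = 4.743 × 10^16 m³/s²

Convert to SI: rₚ = 91.84 Mm = 9.184e+07 m; rₐ = 891.2 Mm = 8.912e+08 m.
Use the vis-viva equation v² = GM(2/r − 1/a) with a = (rₚ + rₐ)/2 = (9.184e+07 + 8.912e+08)/2 = 4.9152e+08 m.
vₚ = √(GM · (2/rₚ − 1/a)) = √(4.743e+16 · (2/9.184e+07 − 1/4.9152e+08)) m/s ≈ 3.06e+04 m/s = 30.6 km/s.
vₐ = √(GM · (2/rₐ − 1/a)) = √(4.743e+16 · (2/8.912e+08 − 1/4.9152e+08)) m/s ≈ 3153 m/s = 3.153 km/s.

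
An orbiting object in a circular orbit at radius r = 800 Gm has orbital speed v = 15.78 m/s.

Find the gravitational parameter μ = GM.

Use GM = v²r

Convert to SI: r = 800 Gm = 8e+11 m.
For a circular orbit v² = GM/r, so GM = v² · r.
GM = (15.78)² · 8e+11 m³/s² ≈ 1.992e+14 m³/s² = 1.992 × 10^14 m³/s².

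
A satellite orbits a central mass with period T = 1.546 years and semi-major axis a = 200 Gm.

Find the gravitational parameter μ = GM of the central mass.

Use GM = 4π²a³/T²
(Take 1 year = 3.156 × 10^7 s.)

Convert to SI: T = 1.546 years = 4.87918e+07 s; a = 200 Gm = 2e+11 m.
GM = 4π² · a³ / T².
GM = 4π² · (2e+11)³ / (4.87918e+07)² m³/s² ≈ 1.327e+20 m³/s² = 1.327 × 10^20 m³/s².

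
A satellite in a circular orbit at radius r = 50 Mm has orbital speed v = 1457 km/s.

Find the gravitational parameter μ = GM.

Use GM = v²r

Convert to SI: r = 50 Mm = 5e+07 m; v = 1457 km/s = 1.457e+06 m/s.
For a circular orbit v² = GM/r, so GM = v² · r.
GM = (1.457e+06)² · 5e+07 m³/s² ≈ 1.061e+20 m³/s² = 1.061 × 10^20 m³/s².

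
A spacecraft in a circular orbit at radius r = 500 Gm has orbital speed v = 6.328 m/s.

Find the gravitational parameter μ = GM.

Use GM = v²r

Convert to SI: r = 500 Gm = 5e+11 m.
For a circular orbit v² = GM/r, so GM = v² · r.
GM = (6.328)² · 5e+11 m³/s² ≈ 2.002e+13 m³/s² = 2.002 × 10^13 m³/s².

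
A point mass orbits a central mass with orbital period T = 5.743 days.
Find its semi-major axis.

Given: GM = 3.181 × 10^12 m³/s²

Convert to SI: T = 5.743 days = 496195 s.
Invert Kepler's third law: a = (GM · T² / (4π²))^(1/3).
Substituting T = 496195 s and GM = 3.181e+12 m³/s²:
a = (3.181e+12 · (496195)² / (4π²))^(1/3) m
a ≈ 2.707e+07 m = 2.707 × 10^7 m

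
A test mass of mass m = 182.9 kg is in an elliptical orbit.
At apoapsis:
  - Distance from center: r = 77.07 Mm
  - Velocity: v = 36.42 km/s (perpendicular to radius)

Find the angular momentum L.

Convert to SI: r = 77.07 Mm = 7.707e+07 m; v = 36.42 km/s = 36420 m/s.
Since v is perpendicular to r, L = m · v · r.
L = 182.9 · 36420 · 7.707e+07 kg·m²/s ≈ 5.134e+14 kg·m²/s.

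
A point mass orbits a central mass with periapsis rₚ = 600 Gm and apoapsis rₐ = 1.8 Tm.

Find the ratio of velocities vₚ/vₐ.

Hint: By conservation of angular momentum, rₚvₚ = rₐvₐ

Convert to SI: rₚ = 600 Gm = 6e+11 m; rₐ = 1.8 Tm = 1.8e+12 m.
Conservation of angular momentum gives rₚvₚ = rₐvₐ, so vₚ/vₐ = rₐ/rₚ.
vₚ/vₐ = 1.8e+12 / 6e+11 ≈ 3.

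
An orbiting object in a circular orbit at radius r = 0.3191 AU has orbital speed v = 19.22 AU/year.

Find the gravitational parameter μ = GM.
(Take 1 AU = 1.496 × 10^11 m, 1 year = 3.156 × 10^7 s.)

Convert to SI: r = 0.3191 AU = 4.77374e+10 m; v = 19.22 AU/year = 91106.2 m/s.
For a circular orbit v² = GM/r, so GM = v² · r.
GM = (91106.2)² · 4.77374e+10 m³/s² ≈ 3.962e+20 m³/s² = 3.962 × 10^20 m³/s².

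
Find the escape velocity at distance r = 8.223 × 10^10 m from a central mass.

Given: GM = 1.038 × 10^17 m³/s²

Escape velocity comes from setting total energy to zero: ½v² − GM/r = 0 ⇒ v_esc = √(2GM / r).
v_esc = √(2 · 1.038e+17 / 8.223e+10) m/s ≈ 1589 m/s = 1.589 km/s.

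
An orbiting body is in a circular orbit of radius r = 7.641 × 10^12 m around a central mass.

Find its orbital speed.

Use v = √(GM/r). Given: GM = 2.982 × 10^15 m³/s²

For a circular orbit, gravity supplies the centripetal force, so v = √(GM / r).
v = √(2.982e+15 / 7.641e+12) m/s ≈ 19.76 m/s = 19.76 m/s.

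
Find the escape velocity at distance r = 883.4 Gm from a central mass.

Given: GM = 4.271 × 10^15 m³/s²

Convert to SI: r = 883.4 Gm = 8.834e+11 m.
Escape velocity comes from setting total energy to zero: ½v² − GM/r = 0 ⇒ v_esc = √(2GM / r).
v_esc = √(2 · 4.271e+15 / 8.834e+11) m/s ≈ 98.33 m/s = 98.33 m/s.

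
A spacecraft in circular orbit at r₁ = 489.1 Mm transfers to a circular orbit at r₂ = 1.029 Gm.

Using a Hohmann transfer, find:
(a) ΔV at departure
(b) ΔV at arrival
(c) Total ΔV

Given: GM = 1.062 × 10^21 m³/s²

Convert to SI: r₁ = 489.1 Mm = 4.891e+08 m; r₂ = 1.029 Gm = 1.029e+09 m.
Transfer semi-major axis: a_t = (r₁ + r₂)/2 = (4.891e+08 + 1.029e+09)/2 = 7.5905e+08 m.
Circular speeds: v₁ = √(GM/r₁) = 1.47355e+06 m/s, v₂ = √(GM/r₂) = 1.01591e+06 m/s.
Transfer speeds (vis-viva v² = GM(2/r − 1/a_t)): v₁ᵗ = 1.71568e+06 m/s, v₂ᵗ = 815489 m/s.
(a) ΔV₁ = |v₁ᵗ − v₁| ≈ 2.421e+05 m/s = 242.1 km/s.
(b) ΔV₂ = |v₂ − v₂ᵗ| ≈ 2.004e+05 m/s = 200.4 km/s.
(c) ΔV_total = ΔV₁ + ΔV₂ ≈ 4.426e+05 m/s = 442.6 km/s.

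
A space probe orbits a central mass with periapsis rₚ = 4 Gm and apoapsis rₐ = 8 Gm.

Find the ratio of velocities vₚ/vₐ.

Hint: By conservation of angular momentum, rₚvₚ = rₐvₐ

Convert to SI: rₚ = 4 Gm = 4e+09 m; rₐ = 8 Gm = 8e+09 m.
Conservation of angular momentum gives rₚvₚ = rₐvₐ, so vₚ/vₐ = rₐ/rₚ.
vₚ/vₐ = 8e+09 / 4e+09 ≈ 2.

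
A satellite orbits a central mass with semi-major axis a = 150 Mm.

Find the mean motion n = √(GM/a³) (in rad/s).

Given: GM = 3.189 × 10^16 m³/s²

Convert to SI: a = 150 Mm = 1.5e+08 m.
n = √(GM / a³).
n = √(3.189e+16 / (1.5e+08)³) rad/s ≈ 9.721e-05 rad/s.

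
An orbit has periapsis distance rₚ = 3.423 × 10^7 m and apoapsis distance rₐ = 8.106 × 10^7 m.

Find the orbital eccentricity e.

e = (rₐ − rₚ) / (rₐ + rₚ).
e = (8.106e+07 − 3.423e+07) / (8.106e+07 + 3.423e+07) = 4.683e+07 / 1.1529e+08 ≈ 0.4062.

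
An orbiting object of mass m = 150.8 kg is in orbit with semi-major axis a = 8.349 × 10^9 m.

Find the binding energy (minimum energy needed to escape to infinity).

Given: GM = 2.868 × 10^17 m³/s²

Total orbital energy is E = −GMm/(2a); binding energy is E_bind = −E = GMm/(2a).
E_bind = 2.868e+17 · 150.8 / (2 · 8.349e+09) J ≈ 2.59e+09 J = 2.59 GJ.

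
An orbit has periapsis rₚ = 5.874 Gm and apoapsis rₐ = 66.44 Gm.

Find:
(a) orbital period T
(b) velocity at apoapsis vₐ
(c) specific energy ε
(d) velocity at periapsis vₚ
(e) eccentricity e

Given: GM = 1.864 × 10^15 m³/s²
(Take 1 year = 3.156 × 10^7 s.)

Convert to SI: rₚ = 5.874 Gm = 5.874e+09 m; rₐ = 66.44 Gm = 6.644e+10 m.
(a) With a = (rₚ + rₐ)/2 = 3.6157e+10 m, T = 2π √(a³/GM) = 2π √((3.6157e+10)³/1.864e+15) s ≈ 1.001e+09 s
(b) With a = (rₚ + rₐ)/2 = 3.6157e+10 m, vₐ = √(GM (2/rₐ − 1/a)) = √(1.864e+15 · (2/6.644e+10 − 1/3.6157e+10)) m/s ≈ 67.51 m/s
(c) With a = (rₚ + rₐ)/2 = 3.6157e+10 m, ε = −GM/(2a) = −1.864e+15/(2 · 3.6157e+10) J/kg ≈ -2.578e+04 J/kg
(d) With a = (rₚ + rₐ)/2 = 3.6157e+10 m, vₚ = √(GM (2/rₚ − 1/a)) = √(1.864e+15 · (2/5.874e+09 − 1/3.6157e+10)) m/s ≈ 763.6 m/s
(e) e = (rₐ − rₚ)/(rₐ + rₚ) = (6.644e+10 − 5.874e+09)/(6.644e+10 + 5.874e+09) ≈ 0.8375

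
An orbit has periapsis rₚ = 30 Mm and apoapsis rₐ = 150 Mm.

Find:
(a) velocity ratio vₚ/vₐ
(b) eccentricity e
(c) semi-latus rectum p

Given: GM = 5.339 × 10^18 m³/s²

Convert to SI: rₚ = 30 Mm = 3e+07 m; rₐ = 150 Mm = 1.5e+08 m.
(a) Conservation of angular momentum (rₚvₚ = rₐvₐ) gives vₚ/vₐ = rₐ/rₚ = 1.5e+08/3e+07 ≈ 5
(b) e = (rₐ − rₚ)/(rₐ + rₚ) = (1.5e+08 − 3e+07)/(1.5e+08 + 3e+07) ≈ 0.6667
(c) From a = (rₚ + rₐ)/2 = 9e+07 m and e = (rₐ − rₚ)/(rₐ + rₚ) = 0.666667, p = a(1 − e²) = 9e+07 · (1 − (0.666667)²) ≈ 5e+07 m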